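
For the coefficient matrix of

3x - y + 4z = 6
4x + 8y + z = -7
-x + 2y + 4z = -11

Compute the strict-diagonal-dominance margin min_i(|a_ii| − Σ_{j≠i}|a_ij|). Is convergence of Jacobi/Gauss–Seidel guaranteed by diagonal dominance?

row 1: |3| − (1+4) = -2
row 2: |8| − (4+1) = 3
row 3: |4| − (1+2) = 1
minimum over rows = -2 → not strictly diagonally dominant

-2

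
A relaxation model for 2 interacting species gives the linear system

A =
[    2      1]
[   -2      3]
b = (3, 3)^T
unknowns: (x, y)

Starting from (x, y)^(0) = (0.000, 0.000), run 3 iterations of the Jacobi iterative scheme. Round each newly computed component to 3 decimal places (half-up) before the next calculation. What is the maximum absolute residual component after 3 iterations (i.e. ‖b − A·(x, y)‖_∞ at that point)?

1.001

Iteration 1:
  x = (3 - (1)·0.000) / (2) = 1.500
  y = (3 - (-2)·0.000) / (3) = 1.000
Iteration 2:
  x = (3 - (1)·1.000) / (2) = 1.000
  y = (3 - (-2)·1.500) / (3) = 2.000
Iteration 3:
  x = (3 - (1)·2.000) / (2) = 0.500
  y = (3 - (-2)·1.000) / (3) = 1.667
Residual b − A·x = (0.333, -1.001); ∞-norm = 1.001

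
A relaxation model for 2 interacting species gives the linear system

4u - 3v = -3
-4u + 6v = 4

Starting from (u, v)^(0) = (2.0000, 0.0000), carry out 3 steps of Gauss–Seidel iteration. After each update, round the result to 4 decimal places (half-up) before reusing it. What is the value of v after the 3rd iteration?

0.2917

Iteration 1:
  u = (-3 - (-3)·0.0000) / (4) = -0.7500
  v = (4 - (-4)·-0.7500) / (6) = 0.1667
Iteration 2:
  u = (-3 - (-3)·0.1667) / (4) = -0.6250
  v = (4 - (-4)·-0.6250) / (6) = 0.2500
Iteration 3:
  u = (-3 - (-3)·0.2500) / (4) = -0.5625
  v = (4 - (-4)·-0.5625) / (6) = 0.2917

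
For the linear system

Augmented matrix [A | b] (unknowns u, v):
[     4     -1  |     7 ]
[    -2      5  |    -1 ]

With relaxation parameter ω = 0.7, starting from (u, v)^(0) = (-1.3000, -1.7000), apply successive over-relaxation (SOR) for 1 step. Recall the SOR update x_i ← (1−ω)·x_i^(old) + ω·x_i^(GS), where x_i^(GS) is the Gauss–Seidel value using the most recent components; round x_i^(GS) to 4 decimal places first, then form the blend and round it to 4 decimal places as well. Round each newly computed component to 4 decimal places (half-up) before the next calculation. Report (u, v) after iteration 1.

Iteration 1:
  u: GS value = (7 - (-1)·-1.7000) / (4) = 1.3250;  u ← (1−ω)·-1.3000 + ω·1.3250 = 0.5375
  v: GS value = (-1 - (-2)·0.5375) / (5) = 0.0150;  v ← (1−ω)·-1.7000 + ω·0.0150 = -0.4995

(0.5375, -0.4995)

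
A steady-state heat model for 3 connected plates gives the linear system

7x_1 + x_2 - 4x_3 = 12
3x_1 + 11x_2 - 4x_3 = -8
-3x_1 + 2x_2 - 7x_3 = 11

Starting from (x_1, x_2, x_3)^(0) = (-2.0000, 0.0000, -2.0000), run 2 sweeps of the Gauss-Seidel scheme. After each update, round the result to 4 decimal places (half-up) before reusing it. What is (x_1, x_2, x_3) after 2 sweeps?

Iteration 1:
  x_1 = (12 - (1)·0.0000 - (-4)·-2.0000) / (7) = 0.5714
  x_2 = (-8 - (3)·0.5714 - (-4)·-2.0000) / (11) = -1.6104
  x_3 = (11 - (-3)·0.5714 - (2)·-1.6104) / (-7) = -2.2764
Iteration 2:
  x_1 = (12 - (1)·-1.6104 - (-4)·-2.2764) / (7) = 0.6435
  x_2 = (-8 - (3)·0.6435 - (-4)·-2.2764) / (11) = -1.7306
  x_3 = (11 - (-3)·0.6435 - (2)·-1.7306) / (-7) = -2.3417

(0.6435, -1.7306, -2.3417)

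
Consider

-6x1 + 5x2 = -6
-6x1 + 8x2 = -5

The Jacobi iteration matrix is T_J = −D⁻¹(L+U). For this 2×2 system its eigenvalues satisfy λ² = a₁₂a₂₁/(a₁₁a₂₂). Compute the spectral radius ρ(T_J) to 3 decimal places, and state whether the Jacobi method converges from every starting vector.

a₁₂a₂₁/(a₁₁a₂₂) = (5)·(-6) / ((-6)·(8)) = 0.625000
ρ = √|0.625000| = √0.625000 = 0.791
ρ < 1, so Jacobi converges

0.791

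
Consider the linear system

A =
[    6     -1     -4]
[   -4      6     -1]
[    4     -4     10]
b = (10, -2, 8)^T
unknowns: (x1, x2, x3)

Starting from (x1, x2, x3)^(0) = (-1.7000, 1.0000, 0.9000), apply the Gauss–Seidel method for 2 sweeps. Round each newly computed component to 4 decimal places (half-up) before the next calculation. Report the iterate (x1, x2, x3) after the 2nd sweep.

(2.1746, 1.1834, 0.4035)

Iteration 1:
  x1 = (10 - (-1)·1.0000 - (-4)·0.9000) / (6) = 2.4333
  x2 = (-2 - (-4)·2.4333 - (-1)·0.9000) / (6) = 1.4389
  x3 = (8 - (4)·2.4333 - (-4)·1.4389) / (10) = 0.4022
Iteration 2:
  x1 = (10 - (-1)·1.4389 - (-4)·0.4022) / (6) = 2.1746
  x2 = (-2 - (-4)·2.1746 - (-1)·0.4022) / (6) = 1.1834
  x3 = (8 - (4)·2.1746 - (-4)·1.1834) / (10) = 0.4035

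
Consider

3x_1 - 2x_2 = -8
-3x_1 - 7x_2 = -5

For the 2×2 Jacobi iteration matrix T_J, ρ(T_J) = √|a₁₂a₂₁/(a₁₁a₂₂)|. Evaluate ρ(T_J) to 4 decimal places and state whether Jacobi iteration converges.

a₁₂a₂₁/(a₁₁a₂₂) = (-2)·(-3) / ((3)·(-7)) = -0.285714
ρ = √|-0.285714| = √0.285714 = 0.5345
ρ < 1, so Jacobi converges

0.5345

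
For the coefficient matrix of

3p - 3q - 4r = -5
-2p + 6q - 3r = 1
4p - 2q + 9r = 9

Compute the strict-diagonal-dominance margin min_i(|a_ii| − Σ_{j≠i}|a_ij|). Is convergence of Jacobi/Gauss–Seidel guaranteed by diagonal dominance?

-4

row 1: |3| − (3+4) = -4
row 2: |6| − (2+3) = 1
row 3: |9| − (4+2) = 3
minimum over rows = -4 → not strictly diagonally dominant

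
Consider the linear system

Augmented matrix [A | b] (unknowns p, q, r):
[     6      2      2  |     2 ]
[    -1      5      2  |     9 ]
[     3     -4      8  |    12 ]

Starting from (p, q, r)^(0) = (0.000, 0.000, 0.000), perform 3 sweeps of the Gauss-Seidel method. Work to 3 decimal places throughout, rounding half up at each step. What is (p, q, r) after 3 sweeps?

Iteration 1:
  p = (2 - (2)·0.000 - (2)·0.000) / (6) = 0.333
  q = (9 - (-1)·0.333 - (2)·0.000) / (5) = 1.867
  r = (12 - (3)·0.333 - (-4)·1.867) / (8) = 2.309
Iteration 2:
  p = (2 - (2)·1.867 - (2)·2.309) / (6) = -1.059
  q = (9 - (-1)·-1.059 - (2)·2.309) / (5) = 0.665
  r = (12 - (3)·-1.059 - (-4)·0.665) / (8) = 2.230
Iteration 3:
  p = (2 - (2)·0.665 - (2)·2.230) / (6) = -0.632
  q = (9 - (-1)·-0.632 - (2)·2.230) / (5) = 0.782
  r = (12 - (3)·-0.632 - (-4)·0.782) / (8) = 2.128

(-0.632, 0.782, 2.128)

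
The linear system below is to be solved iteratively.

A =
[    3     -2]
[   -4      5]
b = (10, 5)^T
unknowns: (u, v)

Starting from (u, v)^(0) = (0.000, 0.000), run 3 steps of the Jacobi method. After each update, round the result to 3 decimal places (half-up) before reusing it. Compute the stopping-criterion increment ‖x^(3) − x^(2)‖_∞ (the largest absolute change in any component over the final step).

Iteration 1:
  u = (10 - (-2)·0.000) / (3) = 3.333
  v = (5 - (-4)·0.000) / (5) = 1.000
Iteration 2:
  u = (10 - (-2)·1.000) / (3) = 4.000
  v = (5 - (-4)·3.333) / (5) = 3.666
Iteration 3:
  u = (10 - (-2)·3.666) / (3) = 5.777
  v = (5 - (-4)·4.000) / (5) = 4.200
Change: (1.777, 0.534) → max |·| = 1.777

1.777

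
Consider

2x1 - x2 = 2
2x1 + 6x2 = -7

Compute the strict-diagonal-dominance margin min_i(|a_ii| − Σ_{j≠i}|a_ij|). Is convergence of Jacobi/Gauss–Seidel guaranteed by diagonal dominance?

row 1: |2| − (1) = 1
row 2: |6| − (2) = 4
minimum over rows = 1 → strictly diagonally dominant (convergence guaranteed)

1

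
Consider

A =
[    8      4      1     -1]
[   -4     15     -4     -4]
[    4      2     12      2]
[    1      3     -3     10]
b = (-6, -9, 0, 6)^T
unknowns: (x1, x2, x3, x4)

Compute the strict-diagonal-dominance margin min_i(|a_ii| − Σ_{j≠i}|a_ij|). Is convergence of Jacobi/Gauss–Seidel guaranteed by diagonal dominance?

2

row 1: |8| − (4+1+1) = 2
row 2: |15| − (4+4+4) = 3
row 3: |12| − (4+2+2) = 4
row 4: |10| − (1+3+3) = 3
minimum over rows = 2 → strictly diagonally dominant (convergence guaranteed)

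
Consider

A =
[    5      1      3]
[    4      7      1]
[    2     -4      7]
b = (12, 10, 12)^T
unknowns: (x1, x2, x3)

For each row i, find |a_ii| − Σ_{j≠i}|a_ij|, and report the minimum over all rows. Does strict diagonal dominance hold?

row 1: |5| − (1+3) = 1
row 2: |7| − (4+1) = 2
row 3: |7| − (2+4) = 1
minimum over rows = 1 → strictly diagonally dominant (convergence guaranteed)

1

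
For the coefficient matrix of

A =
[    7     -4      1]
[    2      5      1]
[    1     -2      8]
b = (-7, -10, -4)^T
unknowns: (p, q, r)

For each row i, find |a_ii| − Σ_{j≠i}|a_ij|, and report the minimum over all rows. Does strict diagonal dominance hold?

row 1: |7| − (4+1) = 2
row 2: |5| − (2+1) = 2
row 3: |8| − (1+2) = 5
minimum over rows = 2 → strictly diagonally dominant (convergence guaranteed)

2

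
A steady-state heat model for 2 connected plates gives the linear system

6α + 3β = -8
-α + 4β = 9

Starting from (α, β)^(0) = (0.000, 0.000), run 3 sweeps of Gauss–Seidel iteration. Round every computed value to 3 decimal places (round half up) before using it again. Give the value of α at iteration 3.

Iteration 1:
  α = (-8 - (3)·0.000) / (6) = -1.333
  β = (9 - (-1)·-1.333) / (4) = 1.917
Iteration 2:
  α = (-8 - (3)·1.917) / (6) = -2.292
  β = (9 - (-1)·-2.292) / (4) = 1.677
Iteration 3:
  α = (-8 - (3)·1.677) / (6) = -2.172
  β = (9 - (-1)·-2.172) / (4) = 1.707

-2.172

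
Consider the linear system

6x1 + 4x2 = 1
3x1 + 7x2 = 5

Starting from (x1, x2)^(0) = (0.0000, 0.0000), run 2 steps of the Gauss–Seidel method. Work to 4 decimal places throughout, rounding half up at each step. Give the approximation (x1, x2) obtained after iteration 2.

(-0.2619, 0.8265)

Iteration 1:
  x1 = (1 - (4)·0.0000) / (6) = 0.1667
  x2 = (5 - (3)·0.1667) / (7) = 0.6428
Iteration 2:
  x1 = (1 - (4)·0.6428) / (6) = -0.2619
  x2 = (5 - (3)·-0.2619) / (7) = 0.8265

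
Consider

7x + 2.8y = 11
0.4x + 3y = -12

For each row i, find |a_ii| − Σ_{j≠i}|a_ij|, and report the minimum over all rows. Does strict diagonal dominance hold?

2.6

row 1: |7| − (2.8) = 4.2
row 2: |3| − (0.4) = 2.6
minimum over rows = 2.6 → strictly diagonally dominant (convergence guaranteed)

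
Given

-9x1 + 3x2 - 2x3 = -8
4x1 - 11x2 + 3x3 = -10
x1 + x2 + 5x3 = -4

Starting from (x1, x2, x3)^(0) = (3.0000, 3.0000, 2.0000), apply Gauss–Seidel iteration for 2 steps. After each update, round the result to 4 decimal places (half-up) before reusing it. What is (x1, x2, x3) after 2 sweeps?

Iteration 1:
  x1 = (-8 - (3)·3.0000 - (-2)·2.0000) / (-9) = 1.4444
  x2 = (-10 - (4)·1.4444 - (3)·2.0000) / (-11) = 1.9798
  x3 = (-4 - (1)·1.4444 - (1)·1.9798) / (5) = -1.4848
Iteration 2:
  x1 = (-8 - (3)·1.9798 - (-2)·-1.4848) / (-9) = 1.8788
  x2 = (-10 - (4)·1.8788 - (3)·-1.4848) / (-11) = 1.1873
  x3 = (-4 - (1)·1.8788 - (1)·1.1873) / (5) = -1.4132

(1.8788, 1.1873, -1.4132)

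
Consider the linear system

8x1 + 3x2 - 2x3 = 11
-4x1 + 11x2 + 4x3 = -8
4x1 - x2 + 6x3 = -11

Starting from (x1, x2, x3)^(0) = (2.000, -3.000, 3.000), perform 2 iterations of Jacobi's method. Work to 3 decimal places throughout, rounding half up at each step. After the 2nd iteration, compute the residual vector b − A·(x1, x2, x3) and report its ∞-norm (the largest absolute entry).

12.412

Iteration 1:
  x1 = (11 - (3)·-3.000 - (-2)·3.000) / (8) = 3.250
  x2 = (-8 - (-4)·2.000 - (4)·3.000) / (11) = -1.091
  x3 = (-11 - (4)·2.000 - (-1)·-3.000) / (6) = -3.667
Iteration 2:
  x1 = (11 - (3)·-1.091 - (-2)·-3.667) / (8) = 0.867
  x2 = (-8 - (-4)·3.250 - (4)·-3.667) / (11) = 1.788
  x3 = (-11 - (4)·3.250 - (-1)·-1.091) / (6) = -4.182
Residual b − A·x = (-9.664, -7.472, 12.412); ∞-norm = 12.412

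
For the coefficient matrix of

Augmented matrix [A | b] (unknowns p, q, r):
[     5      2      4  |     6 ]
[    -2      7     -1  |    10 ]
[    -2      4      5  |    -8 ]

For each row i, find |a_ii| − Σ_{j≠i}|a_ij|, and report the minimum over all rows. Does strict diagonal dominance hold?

row 1: |5| − (2+4) = -1
row 2: |7| − (2+1) = 4
row 3: |5| − (2+4) = -1
minimum over rows = -1 → not strictly diagonally dominant

-1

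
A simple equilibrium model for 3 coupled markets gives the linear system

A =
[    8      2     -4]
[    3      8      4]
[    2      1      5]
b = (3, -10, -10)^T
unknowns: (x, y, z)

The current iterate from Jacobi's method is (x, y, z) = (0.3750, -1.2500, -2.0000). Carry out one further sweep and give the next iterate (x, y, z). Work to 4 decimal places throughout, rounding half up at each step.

One sweep:
  x = (3 - (2)·-1.2500 - (-4)·-2.0000) / (8) = -0.3125
  y = (-10 - (3)·0.3750 - (4)·-2.0000) / (8) = -0.3906
  z = (-10 - (2)·0.3750 - (1)·-1.2500) / (5) = -1.9000

(-0.3125, -0.3906, -1.9000)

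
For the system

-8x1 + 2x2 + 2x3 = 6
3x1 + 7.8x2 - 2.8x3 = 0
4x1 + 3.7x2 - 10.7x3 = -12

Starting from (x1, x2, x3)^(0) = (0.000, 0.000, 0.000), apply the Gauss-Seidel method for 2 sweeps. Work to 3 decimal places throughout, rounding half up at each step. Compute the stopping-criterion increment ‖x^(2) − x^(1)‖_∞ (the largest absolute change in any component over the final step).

0.307

Iteration 1:
  x1 = (6 - (2)·0.000 - (2)·0.000) / (-8) = -0.750
  x2 = (0 - (3)·-0.750 - (-2.8)·0.000) / (7.8) = 0.288
  x3 = (-12 - (4)·-0.750 - (3.7)·0.288) / (-10.7) = 0.941
Iteration 2:
  x1 = (6 - (2)·0.288 - (2)·0.941) / (-8) = -0.443
  x2 = (0 - (3)·-0.443 - (-2.8)·0.941) / (7.8) = 0.508
  x3 = (-12 - (4)·-0.443 - (3.7)·0.508) / (-10.7) = 1.132
Change: (0.307, 0.220, 0.191) → max |·| = 0.307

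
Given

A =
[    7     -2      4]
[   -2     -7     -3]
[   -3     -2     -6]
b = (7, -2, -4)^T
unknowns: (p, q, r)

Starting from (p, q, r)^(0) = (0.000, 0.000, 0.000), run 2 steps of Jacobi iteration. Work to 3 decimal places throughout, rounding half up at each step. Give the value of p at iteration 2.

Iteration 1:
  p = (7 - (-2)·0.000 - (4)·0.000) / (7) = 1.000
  q = (-2 - (-2)·0.000 - (-3)·0.000) / (-7) = 0.286
  r = (-4 - (-3)·0.000 - (-2)·0.000) / (-6) = 0.667
Iteration 2:
  p = (7 - (-2)·0.286 - (4)·0.667) / (7) = 0.701
  q = (-2 - (-2)·1.000 - (-3)·0.667) / (-7) = -0.286
  r = (-4 - (-3)·1.000 - (-2)·0.286) / (-6) = 0.071

0.701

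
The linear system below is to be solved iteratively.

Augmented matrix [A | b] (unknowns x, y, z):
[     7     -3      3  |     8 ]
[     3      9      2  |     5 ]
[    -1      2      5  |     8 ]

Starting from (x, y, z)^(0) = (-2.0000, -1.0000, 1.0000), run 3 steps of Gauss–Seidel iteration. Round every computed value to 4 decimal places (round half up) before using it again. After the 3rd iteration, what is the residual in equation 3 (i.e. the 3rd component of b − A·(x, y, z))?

0.0001

Iteration 1:
  x = (8 - (-3)·-1.0000 - (3)·1.0000) / (7) = 0.2857
  y = (5 - (3)·0.2857 - (2)·1.0000) / (9) = 0.2381
  z = (8 - (-1)·0.2857 - (2)·0.2381) / (5) = 1.5619
Iteration 2:
  x = (8 - (-3)·0.2381 - (3)·1.5619) / (7) = 0.5755
  y = (5 - (3)·0.5755 - (2)·1.5619) / (9) = 0.0166
  z = (8 - (-1)·0.5755 - (2)·0.0166) / (5) = 1.7085
Iteration 3:
  x = (8 - (-3)·0.0166 - (3)·1.7085) / (7) = 0.4178
  y = (5 - (3)·0.4178 - (2)·1.7085) / (9) = 0.0366
  z = (8 - (-1)·0.4178 - (2)·0.0366) / (5) = 1.6689
Residual b − A·x = (0.1785, 0.0794, 0.0001)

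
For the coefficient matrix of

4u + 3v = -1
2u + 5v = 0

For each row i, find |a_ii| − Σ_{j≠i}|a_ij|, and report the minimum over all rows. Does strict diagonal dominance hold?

row 1: |4| − (3) = 1
row 2: |5| − (2) = 3
minimum over rows = 1 → strictly diagonally dominant (convergence guaranteed)

1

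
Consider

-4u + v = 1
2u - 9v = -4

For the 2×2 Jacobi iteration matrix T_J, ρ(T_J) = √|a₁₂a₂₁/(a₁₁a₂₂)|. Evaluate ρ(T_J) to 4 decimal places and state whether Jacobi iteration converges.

0.2357

a₁₂a₂₁/(a₁₁a₂₂) = (1)·(2) / ((-4)·(-9)) = 0.055556
ρ = √|0.055556| = √0.055556 = 0.2357
ρ < 1, so Jacobi converges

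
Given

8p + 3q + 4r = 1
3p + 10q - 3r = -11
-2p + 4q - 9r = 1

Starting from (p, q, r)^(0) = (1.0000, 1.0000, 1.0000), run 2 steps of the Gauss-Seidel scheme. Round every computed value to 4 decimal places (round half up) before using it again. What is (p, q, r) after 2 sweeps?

(0.4406, -1.2922, -0.7833)

Iteration 1:
  p = (1 - (3)·1.0000 - (4)·1.0000) / (8) = -0.7500
  q = (-11 - (3)·-0.7500 - (-3)·1.0000) / (10) = -0.5750
  r = (1 - (-2)·-0.7500 - (4)·-0.5750) / (-9) = -0.2000
Iteration 2:
  p = (1 - (3)·-0.5750 - (4)·-0.2000) / (8) = 0.4406
  q = (-11 - (3)·0.4406 - (-3)·-0.2000) / (10) = -1.2922
  r = (1 - (-2)·0.4406 - (4)·-1.2922) / (-9) = -0.7833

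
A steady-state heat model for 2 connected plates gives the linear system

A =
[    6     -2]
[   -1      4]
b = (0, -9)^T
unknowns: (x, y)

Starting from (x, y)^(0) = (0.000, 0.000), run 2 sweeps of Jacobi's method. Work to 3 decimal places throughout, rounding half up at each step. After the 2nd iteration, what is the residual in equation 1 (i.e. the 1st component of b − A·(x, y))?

0.000

Iteration 1:
  x = (0 - (-2)·0.000) / (6) = 0.000
  y = (-9 - (-1)·0.000) / (4) = -2.250
Iteration 2:
  x = (0 - (-2)·-2.250) / (6) = -0.750
  y = (-9 - (-1)·0.000) / (4) = -2.250
Residual b − A·x = (0.000, -0.750)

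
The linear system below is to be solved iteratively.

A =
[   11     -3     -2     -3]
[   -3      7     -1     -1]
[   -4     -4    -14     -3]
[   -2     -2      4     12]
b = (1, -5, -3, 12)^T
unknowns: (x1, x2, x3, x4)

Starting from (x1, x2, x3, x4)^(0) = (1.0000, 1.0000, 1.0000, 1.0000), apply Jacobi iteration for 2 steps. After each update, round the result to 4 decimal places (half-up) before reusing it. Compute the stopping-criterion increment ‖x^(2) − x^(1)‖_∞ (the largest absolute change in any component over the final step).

0.5585

Iteration 1:
  x1 = (1 - (-3)·1.0000 - (-2)·1.0000 - (-3)·1.0000) / (11) = 0.8182
  x2 = (-5 - (-3)·1.0000 - (-1)·1.0000 - (-1)·1.0000) / (7) = 0.0000
  x3 = (-3 - (-4)·1.0000 - (-4)·1.0000 - (-3)·1.0000) / (-14) = -0.5714
  x4 = (12 - (-2)·1.0000 - (-2)·1.0000 - (4)·1.0000) / (12) = 1.0000
Iteration 2:
  x1 = (1 - (-3)·0.0000 - (-2)·-0.5714 - (-3)·1.0000) / (11) = 0.2597
  x2 = (-5 - (-3)·0.8182 - (-1)·-0.5714 - (-1)·1.0000) / (7) = -0.3024
  x3 = (-3 - (-4)·0.8182 - (-4)·0.0000 - (-3)·1.0000) / (-14) = -0.2338
  x4 = (12 - (-2)·0.8182 - (-2)·0.0000 - (4)·-0.5714) / (12) = 1.3268
Change: (-0.5585, -0.3024, 0.3376, 0.3268) → max |·| = 0.5585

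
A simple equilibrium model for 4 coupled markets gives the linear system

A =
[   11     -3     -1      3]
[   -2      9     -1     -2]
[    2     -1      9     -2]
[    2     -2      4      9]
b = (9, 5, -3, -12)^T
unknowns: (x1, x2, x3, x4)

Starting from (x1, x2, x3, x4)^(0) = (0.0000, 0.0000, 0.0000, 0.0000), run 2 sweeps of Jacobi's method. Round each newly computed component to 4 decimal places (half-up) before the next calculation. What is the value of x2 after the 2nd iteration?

Iteration 1:
  x1 = (9 - (-3)·0.0000 - (-1)·0.0000 - (3)·0.0000) / (11) = 0.8182
  x2 = (5 - (-2)·0.0000 - (-1)·0.0000 - (-2)·0.0000) / (9) = 0.5556
  x3 = (-3 - (2)·0.0000 - (-1)·0.0000 - (-2)·0.0000) / (9) = -0.3333
  x4 = (-12 - (2)·0.0000 - (-2)·0.0000 - (4)·0.0000) / (9) = -1.3333
Iteration 2:
  x1 = (9 - (-3)·0.5556 - (-1)·-0.3333 - (3)·-1.3333) / (11) = 1.3030
  x2 = (5 - (-2)·0.8182 - (-1)·-0.3333 - (-2)·-1.3333) / (9) = 0.4041
  x3 = (-3 - (2)·0.8182 - (-1)·0.5556 - (-2)·-1.3333) / (9) = -0.7497
  x4 = (-12 - (2)·0.8182 - (-2)·0.5556 - (4)·-0.3333) / (9) = -1.2436

0.4041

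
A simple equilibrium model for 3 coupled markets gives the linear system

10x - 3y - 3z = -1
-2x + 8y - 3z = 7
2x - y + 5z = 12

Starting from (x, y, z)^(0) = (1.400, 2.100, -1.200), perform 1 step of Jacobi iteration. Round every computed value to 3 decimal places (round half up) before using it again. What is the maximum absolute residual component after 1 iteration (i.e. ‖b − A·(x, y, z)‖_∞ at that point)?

7.920

Iteration 1:
  x = (-1 - (-3)·2.100 - (-3)·-1.200) / (10) = 0.170
  y = (7 - (-2)·1.400 - (-3)·-1.200) / (8) = 0.775
  z = (12 - (2)·1.400 - (-1)·2.100) / (5) = 2.260
Residual b − A·x = (6.405, 7.920, 1.135); ∞-norm = 7.920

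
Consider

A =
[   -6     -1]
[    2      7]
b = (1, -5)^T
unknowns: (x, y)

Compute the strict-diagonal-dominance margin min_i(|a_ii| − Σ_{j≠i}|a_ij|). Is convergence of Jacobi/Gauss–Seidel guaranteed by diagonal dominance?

5

row 1: |-6| − (1) = 5
row 2: |7| − (2) = 5
minimum over rows = 5 → strictly diagonally dominant (convergence guaranteed)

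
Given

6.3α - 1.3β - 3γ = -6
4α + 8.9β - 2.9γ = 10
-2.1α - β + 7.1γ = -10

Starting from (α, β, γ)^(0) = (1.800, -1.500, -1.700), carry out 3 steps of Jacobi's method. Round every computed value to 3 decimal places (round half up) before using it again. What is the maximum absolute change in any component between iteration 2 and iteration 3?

0.563

Iteration 1:
  α = (-6 - (-1.3)·-1.500 - (-3)·-1.700) / (6.3) = -2.071
  β = (10 - (4)·1.800 - (-2.9)·-1.700) / (8.9) = -0.239
  γ = (-10 - (-2.1)·1.800 - (-1)·-1.500) / (7.1) = -1.087
Iteration 2:
  α = (-6 - (-1.3)·-0.239 - (-3)·-1.087) / (6.3) = -1.519
  β = (10 - (4)·-2.071 - (-2.9)·-1.087) / (8.9) = 1.700
  γ = (-10 - (-2.1)·-2.071 - (-1)·-0.239) / (7.1) = -2.055
Iteration 3:
  α = (-6 - (-1.3)·1.700 - (-3)·-2.055) / (6.3) = -1.580
  β = (10 - (4)·-1.519 - (-2.9)·-2.055) / (8.9) = 1.137
  γ = (-10 - (-2.1)·-1.519 - (-1)·1.700) / (7.1) = -1.618
Change: (-0.061, -0.563, 0.437) → max |·| = 0.563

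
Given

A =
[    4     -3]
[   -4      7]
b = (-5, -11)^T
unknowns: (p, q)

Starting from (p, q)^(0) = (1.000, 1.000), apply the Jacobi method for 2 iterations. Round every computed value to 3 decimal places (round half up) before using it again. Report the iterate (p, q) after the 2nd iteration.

Iteration 1:
  p = (-5 - (-3)·1.000) / (4) = -0.500
  q = (-11 - (-4)·1.000) / (7) = -1.000
Iteration 2:
  p = (-5 - (-3)·-1.000) / (4) = -2.000
  q = (-11 - (-4)·-0.500) / (7) = -1.857

(-2.000, -1.857)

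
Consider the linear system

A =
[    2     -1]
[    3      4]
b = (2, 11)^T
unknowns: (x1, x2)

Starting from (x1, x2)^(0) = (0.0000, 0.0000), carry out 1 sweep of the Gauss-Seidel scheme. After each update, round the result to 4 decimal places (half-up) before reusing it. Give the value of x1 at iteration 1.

Iteration 1:
  x1 = (2 - (-1)·0.0000) / (2) = 1.0000
  x2 = (11 - (3)·1.0000) / (4) = 2.0000

1.0000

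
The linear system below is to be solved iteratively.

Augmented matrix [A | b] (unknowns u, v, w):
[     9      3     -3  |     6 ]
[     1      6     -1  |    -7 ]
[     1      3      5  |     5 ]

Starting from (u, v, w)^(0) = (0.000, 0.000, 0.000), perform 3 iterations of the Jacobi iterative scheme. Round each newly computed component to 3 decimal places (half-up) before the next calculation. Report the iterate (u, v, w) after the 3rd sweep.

Iteration 1:
  u = (6 - (3)·0.000 - (-3)·0.000) / (9) = 0.667
  v = (-7 - (1)·0.000 - (-1)·0.000) / (6) = -1.167
  w = (5 - (1)·0.000 - (3)·0.000) / (5) = 1.000
Iteration 2:
  u = (6 - (3)·-1.167 - (-3)·1.000) / (9) = 1.389
  v = (-7 - (1)·0.667 - (-1)·1.000) / (6) = -1.111
  w = (5 - (1)·0.667 - (3)·-1.167) / (5) = 1.567
Iteration 3:
  u = (6 - (3)·-1.111 - (-3)·1.567) / (9) = 1.559
  v = (-7 - (1)·1.389 - (-1)·1.567) / (6) = -1.137
  w = (5 - (1)·1.389 - (3)·-1.111) / (5) = 1.389

(1.559, -1.137, 1.389)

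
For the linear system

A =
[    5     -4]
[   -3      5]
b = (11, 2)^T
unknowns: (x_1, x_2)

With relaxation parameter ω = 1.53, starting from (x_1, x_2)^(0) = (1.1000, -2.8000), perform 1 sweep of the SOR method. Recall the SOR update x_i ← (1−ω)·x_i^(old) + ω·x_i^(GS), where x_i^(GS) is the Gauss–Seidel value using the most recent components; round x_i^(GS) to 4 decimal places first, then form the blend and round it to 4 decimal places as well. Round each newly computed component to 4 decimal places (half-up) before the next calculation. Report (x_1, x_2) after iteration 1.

Iteration 1:
  x_1: GS value = (11 - (-4)·-2.8000) / (5) = -0.0400;  x_1 ← (1−ω)·1.1000 + ω·-0.0400 = -0.6442
  x_2: GS value = (2 - (-3)·-0.6442) / (5) = 0.0135;  x_2 ← (1−ω)·-2.8000 + ω·0.0135 = 1.5047

(-0.6442, 1.5047)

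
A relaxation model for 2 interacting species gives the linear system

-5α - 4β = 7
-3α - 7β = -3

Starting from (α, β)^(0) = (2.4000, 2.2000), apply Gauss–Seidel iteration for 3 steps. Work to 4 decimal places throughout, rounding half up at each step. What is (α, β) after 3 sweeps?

Iteration 1:
  α = (7 - (-4)·2.2000) / (-5) = -3.1600
  β = (-3 - (-3)·-3.1600) / (-7) = 1.7829
Iteration 2:
  α = (7 - (-4)·1.7829) / (-5) = -2.8263
  β = (-3 - (-3)·-2.8263) / (-7) = 1.6398
Iteration 3:
  α = (7 - (-4)·1.6398) / (-5) = -2.7118
  β = (-3 - (-3)·-2.7118) / (-7) = 1.5908

(-2.7118, 1.5908)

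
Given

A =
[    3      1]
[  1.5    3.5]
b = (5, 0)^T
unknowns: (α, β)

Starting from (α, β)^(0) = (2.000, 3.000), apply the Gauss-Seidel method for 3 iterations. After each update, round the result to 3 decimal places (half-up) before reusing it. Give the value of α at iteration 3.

1.918

Iteration 1:
  α = (5 - (1)·3.000) / (3) = 0.667
  β = (0 - (1.5)·0.667) / (3.5) = -0.286
Iteration 2:
  α = (5 - (1)·-0.286) / (3) = 1.762
  β = (0 - (1.5)·1.762) / (3.5) = -0.755
Iteration 3:
  α = (5 - (1)·-0.755) / (3) = 1.918
  β = (0 - (1.5)·1.918) / (3.5) = -0.822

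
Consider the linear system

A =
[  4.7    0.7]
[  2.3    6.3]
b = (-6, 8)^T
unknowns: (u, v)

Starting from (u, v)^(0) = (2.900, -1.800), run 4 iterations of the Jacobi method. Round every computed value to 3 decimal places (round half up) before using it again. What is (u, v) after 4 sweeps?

Iteration 1:
  u = (-6 - (0.7)·-1.800) / (4.7) = -1.009
  v = (8 - (2.3)·2.900) / (6.3) = 0.211
Iteration 2:
  u = (-6 - (0.7)·0.211) / (4.7) = -1.308
  v = (8 - (2.3)·-1.009) / (6.3) = 1.638
Iteration 3:
  u = (-6 - (0.7)·1.638) / (4.7) = -1.521
  v = (8 - (2.3)·-1.308) / (6.3) = 1.747
Iteration 4:
  u = (-6 - (0.7)·1.747) / (4.7) = -1.537
  v = (8 - (2.3)·-1.521) / (6.3) = 1.825

(-1.537, 1.825)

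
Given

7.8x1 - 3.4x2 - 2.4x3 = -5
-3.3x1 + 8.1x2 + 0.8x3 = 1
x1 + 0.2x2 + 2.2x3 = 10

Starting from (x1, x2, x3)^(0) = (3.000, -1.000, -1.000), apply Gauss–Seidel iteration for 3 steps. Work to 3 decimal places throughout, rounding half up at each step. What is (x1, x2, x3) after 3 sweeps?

(0.620, -0.037, 4.267)

Iteration 1:
  x1 = (-5 - (-3.4)·-1.000 - (-2.4)·-1.000) / (7.8) = -1.385
  x2 = (1 - (-3.3)·-1.385 - (0.8)·-1.000) / (8.1) = -0.342
  x3 = (10 - (1)·-1.385 - (0.2)·-0.342) / (2.2) = 5.206
Iteration 2:
  x1 = (-5 - (-3.4)·-0.342 - (-2.4)·5.206) / (7.8) = 0.812
  x2 = (1 - (-3.3)·0.812 - (0.8)·5.206) / (8.1) = -0.060
  x3 = (10 - (1)·0.812 - (0.2)·-0.060) / (2.2) = 4.182
Iteration 3:
  x1 = (-5 - (-3.4)·-0.060 - (-2.4)·4.182) / (7.8) = 0.620
  x2 = (1 - (-3.3)·0.620 - (0.8)·4.182) / (8.1) = -0.037
  x3 = (10 - (1)·0.620 - (0.2)·-0.037) / (2.2) = 4.267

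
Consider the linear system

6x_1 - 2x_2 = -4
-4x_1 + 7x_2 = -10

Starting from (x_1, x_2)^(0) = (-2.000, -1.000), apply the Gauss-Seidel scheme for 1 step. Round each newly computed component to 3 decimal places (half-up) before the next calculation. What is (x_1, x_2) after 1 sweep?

(-1.000, -2.000)

Iteration 1:
  x_1 = (-4 - (-2)·-1.000) / (6) = -1.000
  x_2 = (-10 - (-4)·-1.000) / (7) = -2.000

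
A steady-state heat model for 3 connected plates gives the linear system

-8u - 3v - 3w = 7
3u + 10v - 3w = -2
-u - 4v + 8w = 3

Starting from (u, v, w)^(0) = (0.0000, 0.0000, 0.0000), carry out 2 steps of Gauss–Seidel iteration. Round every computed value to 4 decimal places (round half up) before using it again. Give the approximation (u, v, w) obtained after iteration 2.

Iteration 1:
  u = (7 - (-3)·0.0000 - (-3)·0.0000) / (-8) = -0.8750
  v = (-2 - (3)·-0.8750 - (-3)·0.0000) / (10) = 0.0625
  w = (3 - (-1)·-0.8750 - (-4)·0.0625) / (8) = 0.2969
Iteration 2:
  u = (7 - (-3)·0.0625 - (-3)·0.2969) / (-8) = -1.0098
  v = (-2 - (3)·-1.0098 - (-3)·0.2969) / (10) = 0.1920
  w = (3 - (-1)·-1.0098 - (-4)·0.1920) / (8) = 0.3448

(-1.0098, 0.1920, 0.3448)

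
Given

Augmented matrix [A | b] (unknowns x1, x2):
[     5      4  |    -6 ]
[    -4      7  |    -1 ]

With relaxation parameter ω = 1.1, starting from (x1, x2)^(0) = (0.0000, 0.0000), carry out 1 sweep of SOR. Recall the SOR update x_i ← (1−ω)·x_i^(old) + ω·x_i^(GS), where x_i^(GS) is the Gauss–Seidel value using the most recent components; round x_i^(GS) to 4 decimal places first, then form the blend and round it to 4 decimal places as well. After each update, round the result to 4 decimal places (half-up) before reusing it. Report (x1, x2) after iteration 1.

Iteration 1:
  x1: GS value = (-6 - (4)·0.0000) / (5) = -1.2000;  x1 ← (1−ω)·0.0000 + ω·-1.2000 = -1.3200
  x2: GS value = (-1 - (-4)·-1.3200) / (7) = -0.8971;  x2 ← (1−ω)·0.0000 + ω·-0.8971 = -0.9868

(-1.3200, -0.9868)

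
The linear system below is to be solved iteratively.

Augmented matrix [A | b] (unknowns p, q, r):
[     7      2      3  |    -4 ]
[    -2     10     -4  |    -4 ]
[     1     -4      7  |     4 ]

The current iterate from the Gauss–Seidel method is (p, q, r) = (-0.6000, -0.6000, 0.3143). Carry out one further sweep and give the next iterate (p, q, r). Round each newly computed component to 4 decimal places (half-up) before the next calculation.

(-0.5347, -0.3812, 0.4300)

One sweep:
  p = (-4 - (2)·-0.6000 - (3)·0.3143) / (7) = -0.5347
  q = (-4 - (-2)·-0.5347 - (-4)·0.3143) / (10) = -0.3812
  r = (4 - (1)·-0.5347 - (-4)·-0.3812) / (7) = 0.4300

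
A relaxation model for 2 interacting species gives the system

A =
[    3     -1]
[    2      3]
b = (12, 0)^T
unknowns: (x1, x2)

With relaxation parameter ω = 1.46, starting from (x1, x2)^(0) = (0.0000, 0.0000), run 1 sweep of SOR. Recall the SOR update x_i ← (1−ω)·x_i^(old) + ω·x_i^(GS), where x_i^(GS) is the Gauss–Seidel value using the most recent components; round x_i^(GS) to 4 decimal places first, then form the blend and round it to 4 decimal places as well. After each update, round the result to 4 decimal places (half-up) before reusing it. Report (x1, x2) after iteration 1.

Iteration 1:
  x1: GS value = (12 - (-1)·0.0000) / (3) = 4.0000;  x1 ← (1−ω)·0.0000 + ω·4.0000 = 5.8400
  x2: GS value = (0 - (2)·5.8400) / (3) = -3.8933;  x2 ← (1−ω)·0.0000 + ω·-3.8933 = -5.6842

(5.8400, -5.6842)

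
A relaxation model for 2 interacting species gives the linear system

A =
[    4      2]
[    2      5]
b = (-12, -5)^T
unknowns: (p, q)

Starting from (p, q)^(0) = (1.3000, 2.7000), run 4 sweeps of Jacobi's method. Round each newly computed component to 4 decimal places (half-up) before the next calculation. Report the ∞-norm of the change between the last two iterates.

Iteration 1:
  p = (-12 - (2)·2.7000) / (4) = -4.3500
  q = (-5 - (2)·1.3000) / (5) = -1.5200
Iteration 2:
  p = (-12 - (2)·-1.5200) / (4) = -2.2400
  q = (-5 - (2)·-4.3500) / (5) = 0.7400
Iteration 3:
  p = (-12 - (2)·0.7400) / (4) = -3.3700
  q = (-5 - (2)·-2.2400) / (5) = -0.1040
Iteration 4:
  p = (-12 - (2)·-0.1040) / (4) = -2.9480
  q = (-5 - (2)·-3.3700) / (5) = 0.3480
Change: (0.4220, 0.4520) → max |·| = 0.4520

0.4520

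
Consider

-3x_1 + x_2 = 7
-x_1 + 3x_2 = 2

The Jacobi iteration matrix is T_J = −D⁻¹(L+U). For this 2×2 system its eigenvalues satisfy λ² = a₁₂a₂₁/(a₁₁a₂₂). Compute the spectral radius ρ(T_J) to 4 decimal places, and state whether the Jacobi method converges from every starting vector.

a₁₂a₂₁/(a₁₁a₂₂) = (1)·(-1) / ((-3)·(3)) = 0.111111
ρ = √|0.111111| = √0.111111 = 0.3333
ρ < 1, so Jacobi converges

0.3333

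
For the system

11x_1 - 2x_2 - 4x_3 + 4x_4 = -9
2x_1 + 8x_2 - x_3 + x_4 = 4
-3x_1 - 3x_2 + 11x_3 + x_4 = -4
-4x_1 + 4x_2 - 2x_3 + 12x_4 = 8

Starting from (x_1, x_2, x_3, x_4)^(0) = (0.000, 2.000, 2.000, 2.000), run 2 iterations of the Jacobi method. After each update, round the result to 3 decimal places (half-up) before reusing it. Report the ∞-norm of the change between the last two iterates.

Iteration 1:
  x_1 = (-9 - (-2)·2.000 - (-4)·2.000 - (4)·2.000) / (11) = -0.455
  x_2 = (4 - (2)·0.000 - (-1)·2.000 - (1)·2.000) / (8) = 0.500
  x_3 = (-4 - (-3)·0.000 - (-3)·2.000 - (1)·2.000) / (11) = 0.000
  x_4 = (8 - (-4)·0.000 - (4)·2.000 - (-2)·2.000) / (12) = 0.333
Iteration 2:
  x_1 = (-9 - (-2)·0.500 - (-4)·0.000 - (4)·0.333) / (11) = -0.848
  x_2 = (4 - (2)·-0.455 - (-1)·0.000 - (1)·0.333) / (8) = 0.572
  x_3 = (-4 - (-3)·-0.455 - (-3)·0.500 - (1)·0.333) / (11) = -0.382
  x_4 = (8 - (-4)·-0.455 - (4)·0.500 - (-2)·0.000) / (12) = 0.348
Change: (-0.393, 0.072, -0.382, 0.015) → max |·| = 0.393

0.393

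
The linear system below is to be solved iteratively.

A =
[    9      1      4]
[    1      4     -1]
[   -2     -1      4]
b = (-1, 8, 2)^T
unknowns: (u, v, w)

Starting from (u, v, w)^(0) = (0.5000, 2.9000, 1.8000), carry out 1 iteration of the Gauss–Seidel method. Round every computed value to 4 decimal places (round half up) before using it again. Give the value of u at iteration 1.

Iteration 1:
  u = (-1 - (1)·2.9000 - (4)·1.8000) / (9) = -1.2333
  v = (8 - (1)·-1.2333 - (-1)·1.8000) / (4) = 2.7583
  w = (2 - (-2)·-1.2333 - (-1)·2.7583) / (4) = 0.5729

-1.2333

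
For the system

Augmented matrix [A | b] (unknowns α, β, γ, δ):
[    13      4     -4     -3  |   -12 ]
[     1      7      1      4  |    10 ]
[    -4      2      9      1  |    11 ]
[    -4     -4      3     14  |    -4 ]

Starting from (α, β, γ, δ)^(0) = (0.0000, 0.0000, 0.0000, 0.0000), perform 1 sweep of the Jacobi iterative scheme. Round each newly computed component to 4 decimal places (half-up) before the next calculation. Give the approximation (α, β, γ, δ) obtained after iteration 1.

(-0.9231, 1.4286, 1.2222, -0.2857)

Iteration 1:
  α = (-12 - (4)·0.0000 - (-4)·0.0000 - (-3)·0.0000) / (13) = -0.9231
  β = (10 - (1)·0.0000 - (1)·0.0000 - (4)·0.0000) / (7) = 1.4286
  γ = (11 - (-4)·0.0000 - (2)·0.0000 - (1)·0.0000) / (9) = 1.2222
  δ = (-4 - (-4)·0.0000 - (-4)·0.0000 - (3)·0.0000) / (14) = -0.2857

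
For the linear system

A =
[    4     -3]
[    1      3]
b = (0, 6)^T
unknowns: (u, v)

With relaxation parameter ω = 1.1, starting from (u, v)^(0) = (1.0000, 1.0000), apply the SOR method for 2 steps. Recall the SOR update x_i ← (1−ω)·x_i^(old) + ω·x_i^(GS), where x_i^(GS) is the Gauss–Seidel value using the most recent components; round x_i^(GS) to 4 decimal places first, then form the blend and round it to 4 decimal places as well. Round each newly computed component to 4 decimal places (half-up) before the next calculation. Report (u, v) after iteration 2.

(1.4407, 1.4884)

Iteration 1:
  u: GS value = (0 - (-3)·1.0000) / (4) = 0.7500;  u ← (1−ω)·1.0000 + ω·0.7500 = 0.7250
  v: GS value = (6 - (1)·0.7250) / (3) = 1.7583;  v ← (1−ω)·1.0000 + ω·1.7583 = 1.8341
Iteration 2:
  u: GS value = (0 - (-3)·1.8341) / (4) = 1.3756;  u ← (1−ω)·0.7250 + ω·1.3756 = 1.4407
  v: GS value = (6 - (1)·1.4407) / (3) = 1.5198;  v ← (1−ω)·1.8341 + ω·1.5198 = 1.4884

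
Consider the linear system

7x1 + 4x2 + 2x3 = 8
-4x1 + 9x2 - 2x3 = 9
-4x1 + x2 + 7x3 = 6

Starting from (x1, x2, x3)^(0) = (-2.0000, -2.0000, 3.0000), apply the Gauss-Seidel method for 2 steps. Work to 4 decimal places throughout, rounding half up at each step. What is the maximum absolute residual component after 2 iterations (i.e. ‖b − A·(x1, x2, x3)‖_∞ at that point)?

6.9117

Iteration 1:
  x1 = (8 - (4)·-2.0000 - (2)·3.0000) / (7) = 1.4286
  x2 = (9 - (-4)·1.4286 - (-2)·3.0000) / (9) = 2.3016
  x3 = (6 - (-4)·1.4286 - (1)·2.3016) / (7) = 1.3447
Iteration 2:
  x1 = (8 - (4)·2.3016 - (2)·1.3447) / (7) = -0.5565
  x2 = (9 - (-4)·-0.5565 - (-2)·1.3447) / (9) = 1.0515
  x3 = (6 - (-4)·-0.5565 - (1)·1.0515) / (7) = 0.3889
Residual b − A·x = (6.9117, -1.9117, 0.0002); ∞-norm = 6.9117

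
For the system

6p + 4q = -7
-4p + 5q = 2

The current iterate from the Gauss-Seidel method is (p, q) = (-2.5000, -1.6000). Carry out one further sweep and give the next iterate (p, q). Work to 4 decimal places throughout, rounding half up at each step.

One sweep:
  p = (-7 - (4)·-1.6000) / (6) = -0.1000
  q = (2 - (-4)·-0.1000) / (5) = 0.3200

(-0.1000, 0.3200)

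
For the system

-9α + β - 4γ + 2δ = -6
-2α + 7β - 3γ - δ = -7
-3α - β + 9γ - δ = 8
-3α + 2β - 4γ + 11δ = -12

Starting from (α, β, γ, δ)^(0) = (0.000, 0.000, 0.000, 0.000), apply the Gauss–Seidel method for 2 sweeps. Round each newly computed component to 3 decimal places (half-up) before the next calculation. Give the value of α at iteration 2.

Iteration 1:
  α = (-6 - (1)·0.000 - (-4)·0.000 - (2)·0.000) / (-9) = 0.667
  β = (-7 - (-2)·0.667 - (-3)·0.000 - (-1)·0.000) / (7) = -0.809
  γ = (8 - (-3)·0.667 - (-1)·-0.809 - (-1)·0.000) / (9) = 1.021
  δ = (-12 - (-3)·0.667 - (2)·-0.809 - (-4)·1.021) / (11) = -0.391
Iteration 2:
  α = (-6 - (1)·-0.809 - (-4)·1.021 - (2)·-0.391) / (-9) = 0.036
  β = (-7 - (-2)·0.036 - (-3)·1.021 - (-1)·-0.391) / (7) = -0.608
  γ = (8 - (-3)·0.036 - (-1)·-0.608 - (-1)·-0.391) / (9) = 0.790
  δ = (-12 - (-3)·0.036 - (2)·-0.608 - (-4)·0.790) / (11) = -0.683

0.036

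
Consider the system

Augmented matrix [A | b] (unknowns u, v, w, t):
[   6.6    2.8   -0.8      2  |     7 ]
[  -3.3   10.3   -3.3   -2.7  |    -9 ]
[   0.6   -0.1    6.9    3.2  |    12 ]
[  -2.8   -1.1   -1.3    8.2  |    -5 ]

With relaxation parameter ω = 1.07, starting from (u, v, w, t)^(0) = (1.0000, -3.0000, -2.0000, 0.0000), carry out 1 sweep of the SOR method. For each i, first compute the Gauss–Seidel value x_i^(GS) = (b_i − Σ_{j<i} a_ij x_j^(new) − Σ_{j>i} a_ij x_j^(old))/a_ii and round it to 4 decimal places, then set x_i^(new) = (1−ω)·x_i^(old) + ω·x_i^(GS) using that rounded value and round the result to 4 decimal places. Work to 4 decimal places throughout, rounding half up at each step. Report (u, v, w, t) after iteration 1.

Iteration 1:
  u: GS value = (7 - (2.8)·-3.0000 - (-0.8)·-2.0000 - (2)·0.0000) / (6.6) = 2.0909;  u ← (1−ω)·1.0000 + ω·2.0909 = 2.1673
  v: GS value = (-9 - (-3.3)·2.1673 - (-3.3)·-2.0000 - (-2.7)·0.0000) / (10.3) = -0.8202;  v ← (1−ω)·-3.0000 + ω·-0.8202 = -0.6676
  w: GS value = (12 - (0.6)·2.1673 - (-0.1)·-0.6676 - (3.2)·0.0000) / (6.9) = 1.5410;  w ← (1−ω)·-2.0000 + ω·1.5410 = 1.7889
  t: GS value = (-5 - (-2.8)·2.1673 - (-1.1)·-0.6676 - (-1.3)·1.7889) / (8.2) = 0.3243;  t ← (1−ω)·0.0000 + ω·0.3243 = 0.3470

(2.1673, -0.6676, 1.7889, 0.3470)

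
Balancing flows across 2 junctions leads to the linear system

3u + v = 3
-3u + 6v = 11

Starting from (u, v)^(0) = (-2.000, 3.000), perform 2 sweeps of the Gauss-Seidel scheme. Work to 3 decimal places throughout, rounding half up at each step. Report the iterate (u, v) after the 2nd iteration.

Iteration 1:
  u = (3 - (1)·3.000) / (3) = 0.000
  v = (11 - (-3)·0.000) / (6) = 1.833
Iteration 2:
  u = (3 - (1)·1.833) / (3) = 0.389
  v = (11 - (-3)·0.389) / (6) = 2.028

(0.389, 2.028)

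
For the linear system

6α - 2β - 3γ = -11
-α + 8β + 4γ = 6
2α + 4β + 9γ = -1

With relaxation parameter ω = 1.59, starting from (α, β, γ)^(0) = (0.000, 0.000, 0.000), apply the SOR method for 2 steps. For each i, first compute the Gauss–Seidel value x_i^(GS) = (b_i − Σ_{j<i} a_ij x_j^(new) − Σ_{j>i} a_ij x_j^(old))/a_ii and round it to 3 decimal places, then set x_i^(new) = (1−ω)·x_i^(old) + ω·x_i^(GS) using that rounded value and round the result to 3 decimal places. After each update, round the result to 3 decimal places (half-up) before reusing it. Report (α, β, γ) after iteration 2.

Iteration 1:
  α: GS value = (-11 - (-2)·0.000 - (-3)·0.000) / (6) = -1.833;  α ← (1−ω)·0.000 + ω·-1.833 = -2.914
  β: GS value = (6 - (-1)·-2.914 - (4)·0.000) / (8) = 0.386;  β ← (1−ω)·0.000 + ω·0.386 = 0.614
  γ: GS value = (-1 - (2)·-2.914 - (4)·0.614) / (9) = 0.264;  γ ← (1−ω)·0.000 + ω·0.264 = 0.420
Iteration 2:
  α: GS value = (-11 - (-2)·0.614 - (-3)·0.420) / (6) = -1.419;  α ← (1−ω)·-2.914 + ω·-1.419 = -0.537
  β: GS value = (6 - (-1)·-0.537 - (4)·0.420) / (8) = 0.473;  β ← (1−ω)·0.614 + ω·0.473 = 0.390
  γ: GS value = (-1 - (2)·-0.537 - (4)·0.390) / (9) = -0.165;  γ ← (1−ω)·0.420 + ω·-0.165 = -0.510

(-0.537, 0.390, -0.510)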